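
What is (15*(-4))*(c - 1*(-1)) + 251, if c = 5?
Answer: -109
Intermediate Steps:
(15*(-4))*(c - 1*(-1)) + 251 = (15*(-4))*(5 - 1*(-1)) + 251 = -60*(5 + 1) + 251 = -60*6 + 251 = -360 + 251 = -109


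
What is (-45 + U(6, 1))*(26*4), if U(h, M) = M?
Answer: -4576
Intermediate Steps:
(-45 + U(6, 1))*(26*4) = (-45 + 1)*(26*4) = -44*104 = -4576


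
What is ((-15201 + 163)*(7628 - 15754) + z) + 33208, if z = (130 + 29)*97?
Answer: 122247419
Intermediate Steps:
z = 15423 (z = 159*97 = 15423)
((-15201 + 163)*(7628 - 15754) + z) + 33208 = ((-15201 + 163)*(7628 - 15754) + 15423) + 33208 = (-15038*(-8126) + 15423) + 33208 = (122198788 + 15423) + 33208 = 122214211 + 33208 = 122247419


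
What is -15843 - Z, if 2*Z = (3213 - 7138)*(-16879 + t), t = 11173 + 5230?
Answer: -949993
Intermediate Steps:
t = 16403
Z = 934150 (Z = ((3213 - 7138)*(-16879 + 16403))/2 = (-3925*(-476))/2 = (1/2)*1868300 = 934150)
-15843 - Z = -15843 - 1*934150 = -15843 - 934150 = -949993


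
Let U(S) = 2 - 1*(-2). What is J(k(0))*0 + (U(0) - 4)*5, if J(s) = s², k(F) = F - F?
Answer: 0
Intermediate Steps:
U(S) = 4 (U(S) = 2 + 2 = 4)
k(F) = 0
J(k(0))*0 + (U(0) - 4)*5 = 0²*0 + (4 - 4)*5 = 0*0 + 0*5 = 0 + 0 = 0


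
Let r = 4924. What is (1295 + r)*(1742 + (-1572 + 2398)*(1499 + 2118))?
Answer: 18590979096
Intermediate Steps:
(1295 + r)*(1742 + (-1572 + 2398)*(1499 + 2118)) = (1295 + 4924)*(1742 + (-1572 + 2398)*(1499 + 2118)) = 6219*(1742 + 826*3617) = 6219*(1742 + 2987642) = 6219*2989384 = 18590979096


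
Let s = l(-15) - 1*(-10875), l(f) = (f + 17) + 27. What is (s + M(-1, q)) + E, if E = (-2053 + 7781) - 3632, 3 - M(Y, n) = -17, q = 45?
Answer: 13020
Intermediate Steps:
M(Y, n) = 20 (M(Y, n) = 3 - 1*(-17) = 3 + 17 = 20)
l(f) = 44 + f (l(f) = (17 + f) + 27 = 44 + f)
s = 10904 (s = (44 - 15) - 1*(-10875) = 29 + 10875 = 10904)
E = 2096 (E = 5728 - 3632 = 2096)
(s + M(-1, q)) + E = (10904 + 20) + 2096 = 10924 + 2096 = 13020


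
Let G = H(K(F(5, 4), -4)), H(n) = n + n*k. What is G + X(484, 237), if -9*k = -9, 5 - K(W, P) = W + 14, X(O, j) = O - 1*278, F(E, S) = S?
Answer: 180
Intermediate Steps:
X(O, j) = -278 + O (X(O, j) = O - 278 = -278 + O)
K(W, P) = -9 - W (K(W, P) = 5 - (W + 14) = 5 - (14 + W) = 5 + (-14 - W) = -9 - W)
k = 1 (k = -⅑*(-9) = 1)
H(n) = 2*n (H(n) = n + n*1 = n + n = 2*n)
G = -26 (G = 2*(-9 - 1*4) = 2*(-9 - 4) = 2*(-13) = -26)
G + X(484, 237) = -26 + (-278 + 484) = -26 + 206 = 180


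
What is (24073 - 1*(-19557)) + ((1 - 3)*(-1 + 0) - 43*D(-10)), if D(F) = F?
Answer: 44062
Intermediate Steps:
(24073 - 1*(-19557)) + ((1 - 3)*(-1 + 0) - 43*D(-10)) = (24073 - 1*(-19557)) + ((1 - 3)*(-1 + 0) - 43*(-10)) = (24073 + 19557) + (-2*(-1) + 430) = 43630 + (2 + 430) = 43630 + 432 = 44062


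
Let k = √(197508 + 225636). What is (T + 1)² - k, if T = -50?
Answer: 2401 - 18*√1306 ≈ 1750.5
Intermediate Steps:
k = 18*√1306 (k = √423144 = 18*√1306 ≈ 650.50)
(T + 1)² - k = (-50 + 1)² - 18*√1306 = (-49)² - 18*√1306 = 2401 - 18*√1306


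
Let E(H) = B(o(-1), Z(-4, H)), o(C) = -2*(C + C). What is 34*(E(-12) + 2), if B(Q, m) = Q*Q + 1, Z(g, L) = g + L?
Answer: 646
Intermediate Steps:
o(C) = -4*C
Z(g, L) = L + g
B(Q, m) = 1 + Q**2 (B(Q, m) = Q**2 + 1 = 1 + Q**2)
E(H) = 17 (E(H) = 1 + (-4*(-1))**2 = 1 + 4**2 = 1 + 16 = 17)
34*(E(-12) + 2) = 34*(17 + 2) = 34*19 = 646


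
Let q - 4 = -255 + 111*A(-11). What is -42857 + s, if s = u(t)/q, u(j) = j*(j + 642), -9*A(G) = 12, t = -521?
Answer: -17036902/399 ≈ -42699.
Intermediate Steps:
A(G) = -4/3 (A(G) = -⅑*12 = -4/3)
u(j) = j*(642 + j)
q = -399 (q = 4 + (-255 + 111*(-4/3)) = 4 + (-255 - 148) = 4 - 403 = -399)
s = 63041/399 (s = -521*(642 - 521)/(-399) = -521*121*(-1/399) = -63041*(-1/399) = 63041/399 ≈ 158.00)
-42857 + s = -42857 + 63041/399 = -17036902/399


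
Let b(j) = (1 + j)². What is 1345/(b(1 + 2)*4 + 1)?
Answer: 269/13 ≈ 20.692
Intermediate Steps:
1345/(b(1 + 2)*4 + 1) = 1345/((1 + (1 + 2))²*4 + 1) = 1345/((1 + 3)²*4 + 1) = 1345/(4²*4 + 1) = 1345/(16*4 + 1) = 1345/(64 + 1) = 1345/65 = (1/65)*1345 = 269/13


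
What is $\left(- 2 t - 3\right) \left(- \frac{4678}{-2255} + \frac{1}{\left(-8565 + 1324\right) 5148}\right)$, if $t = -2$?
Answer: $\frac{15852750059}{7641716940} \approx 2.0745$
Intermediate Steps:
$\left(- 2 t - 3\right) \left(- \frac{4678}{-2255} + \frac{1}{\left(-8565 + 1324\right) 5148}\right) = \left(\left(-2\right) \left(-2\right) - 3\right) \left(- \frac{4678}{-2255} + \frac{1}{\left(-8565 + 1324\right) 5148}\right) = \left(4 - 3\right) \left(\left(-4678\right) \left(- \frac{1}{2255}\right) + \frac{1}{-7241} \cdot \frac{1}{5148}\right) = 1 \left(\frac{4678}{2255} - \frac{1}{37276668}\right) = 1 \cdot \frac{15852750059}{7641716940} = \frac{15852750059}{7641716940}$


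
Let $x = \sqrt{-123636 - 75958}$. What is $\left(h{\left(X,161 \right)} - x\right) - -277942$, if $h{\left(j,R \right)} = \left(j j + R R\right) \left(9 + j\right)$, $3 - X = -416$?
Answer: $86512238 - i \sqrt{199594} \approx 8.6512 \cdot 10^{7} - 446.76 i$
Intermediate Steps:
$x = i \sqrt{199594}$ ($x = \sqrt{-199594} = i \sqrt{199594} \approx 446.76 i$)
$X = 419$ ($X = 3 - -416 = 3 + 416 = 419$)
$h{\left(j,R \right)} = \left(9 + j\right) \left(R^{2} + j^{2}\right)$ ($h{\left(j,R \right)} = \left(j^{2} + R^{2}\right) \left(9 + j\right) = \left(R^{2} + j^{2}\right) \left(9 + j\right) = \left(9 + j\right) \left(R^{2} + j^{2}\right)$)
$\left(h{\left(X,161 \right)} - x\right) - -277942 = \left(\left(419^{3} + 9 \cdot 161^{2} + 9 \cdot 419^{2} + 419 \cdot 161^{2}\right) - i \sqrt{199594}\right) - -277942 = \left(\left(73560059 + 9 \cdot 25921 + 9 \cdot 175561 + 419 \cdot 25921\right) - i \sqrt{199594}\right) + 277942 = \left(\left(73560059 + 233289 + 1580049 + 10860899\right) - i \sqrt{199594}\right) + 277942 = \left(86234296 - i \sqrt{199594}\right) + 277942 = 86512238 - i \sqrt{199594}$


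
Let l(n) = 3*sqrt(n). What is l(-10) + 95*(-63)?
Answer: -5985 + 3*I*sqrt(10) ≈ -5985.0 + 9.4868*I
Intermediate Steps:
l(-10) + 95*(-63) = 3*sqrt(-10) + 95*(-63) = 3*(I*sqrt(10)) - 5985 = 3*I*sqrt(10) - 5985 = -5985 + 3*I*sqrt(10)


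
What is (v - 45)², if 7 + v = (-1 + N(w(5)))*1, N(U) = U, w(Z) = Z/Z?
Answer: 2704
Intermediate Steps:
w(Z) = 1
v = -7 (v = -7 + (-1 + 1)*1 = -7 + 0*1 = -7 + 0 = -7)
(v - 45)² = (-7 - 45)² = (-52)² = 2704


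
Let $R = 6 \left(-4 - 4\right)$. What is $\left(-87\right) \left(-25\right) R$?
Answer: $-104400$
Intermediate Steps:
$R = -48$ ($R = 6 \left(-8\right) = -48$)
$\left(-87\right) \left(-25\right) R = \left(-87\right) \left(-25\right) \left(-48\right) = 2175 \left(-48\right) = -104400$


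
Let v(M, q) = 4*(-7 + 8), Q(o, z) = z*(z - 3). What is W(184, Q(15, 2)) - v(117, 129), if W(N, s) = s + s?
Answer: -8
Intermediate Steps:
Q(o, z) = z*(-3 + z)
v(M, q) = 4 (v(M, q) = 4*1 = 4)
W(N, s) = 2*s
W(184, Q(15, 2)) - v(117, 129) = 2*(2*(-3 + 2)) - 1*4 = 2*(2*(-1)) - 4 = 2*(-2) - 4 = -4 - 4 = -8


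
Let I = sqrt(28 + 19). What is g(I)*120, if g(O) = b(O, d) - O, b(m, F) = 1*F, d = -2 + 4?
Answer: 240 - 120*sqrt(47) ≈ -582.68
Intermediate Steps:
d = 2
b(m, F) = F
I = sqrt(47) ≈ 6.8557
g(O) = 2 - O
g(I)*120 = (2 - sqrt(47))*120 = 240 - 120*sqrt(47)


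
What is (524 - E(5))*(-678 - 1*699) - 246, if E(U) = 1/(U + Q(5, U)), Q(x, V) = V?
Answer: -7216563/10 ≈ -7.2166e+5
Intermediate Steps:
E(U) = 1/(2*U) (E(U) = 1/(U + U) = 1/(2*U))
(524 - E(5))*(-678 - 1*699) - 246 = (524 - 1/(2*5))*(-678 - 1*699) - 246 = (524 - 1/(2*5))*(-678 - 699) - 246 = (524 - 1*⅒)*(-1377) - 246 = (524 - ⅒)*(-1377) - 246 = (5239/10)*(-1377) - 246 = -7214103/10 - 246 = -7216563/10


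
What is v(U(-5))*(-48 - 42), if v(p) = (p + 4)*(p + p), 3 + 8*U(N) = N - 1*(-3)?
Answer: 6075/16 ≈ 379.69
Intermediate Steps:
U(N) = N/8 (U(N) = -3/8 + (N - 1*(-3))/8 = -3/8 + (N + 3)/8 = -3/8 + (3 + N)/8 = -3/8 + (3/8 + N/8) = N/8)
v(p) = 2*p*(4 + p) (v(p) = (4 + p)*(2*p) = 2*p*(4 + p))
v(U(-5))*(-48 - 42) = (2*((⅛)*(-5))*(4 + (⅛)*(-5)))*(-48 - 42) = (2*(-5/8)*(4 - 5/8))*(-90) = (2*(-5/8)*(27/8))*(-90) = -135/32*(-90) = 6075/16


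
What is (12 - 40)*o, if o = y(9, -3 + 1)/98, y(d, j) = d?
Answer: -18/7 ≈ -2.5714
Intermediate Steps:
o = 9/98 ≈ 0.091837
(12 - 40)*o = (12 - 40)*(9/98) = -28*9/98 = -18/7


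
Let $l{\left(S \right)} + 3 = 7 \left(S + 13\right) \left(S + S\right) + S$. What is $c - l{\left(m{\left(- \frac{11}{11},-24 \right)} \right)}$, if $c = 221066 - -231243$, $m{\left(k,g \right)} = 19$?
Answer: $443781$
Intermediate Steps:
$c = 452309$ ($c = 221066 + 231243 = 452309$)
$l{\left(S \right)} = -3 + S + 14 S \left(13 + S\right)$ ($l{\left(S \right)} = -3 + \left(7 \left(S + 13\right) \left(S + S\right) + S\right) = -3 + \left(7 \left(13 + S\right) 2 S + S\right) = -3 + \left(7 \cdot 2 S \left(13 + S\right) + S\right) = -3 + \left(14 S \left(13 + S\right) + S\right) = -3 + \left(S + 14 S \left(13 + S\right)\right) = -3 + S + 14 S \left(13 + S\right)$)
$c - l{\left(m{\left(- \frac{11}{11},-24 \right)} \right)} = 452309 - \left(-3 + 14 \cdot 19^{2} + 183 \cdot 19\right) = 452309 - \left(-3 + 14 \cdot 361 + 3477\right) = 452309 - \left(-3 + 5054 + 3477\right) = 452309 - 8528 = 443781$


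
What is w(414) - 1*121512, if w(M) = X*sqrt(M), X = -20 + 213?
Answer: -121512 + 579*sqrt(46) ≈ -1.1759e+5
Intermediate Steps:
X = 193
w(M) = 193*sqrt(M)
w(414) - 1*121512 = 193*sqrt(414) - 1*121512 = 193*(3*sqrt(46)) - 121512 = 579*sqrt(46) - 121512 = -121512 + 579*sqrt(46)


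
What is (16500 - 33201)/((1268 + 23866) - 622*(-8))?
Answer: -16701/30110 ≈ -0.55467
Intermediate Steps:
(16500 - 33201)/((1268 + 23866) - 622*(-8)) = -16701/(25134 + 4976) = -16701/30110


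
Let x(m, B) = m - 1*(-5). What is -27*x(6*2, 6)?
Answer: -459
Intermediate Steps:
x(m, B) = 5 + m (x(m, B) = m + 5 = 5 + m)
-27*x(6*2, 6) = -27*(5 + 6*2) = -27*(5 + 12) = -27*17 = -459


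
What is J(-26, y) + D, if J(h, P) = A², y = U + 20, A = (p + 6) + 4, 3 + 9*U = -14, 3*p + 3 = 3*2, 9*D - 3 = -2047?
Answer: -955/9 ≈ -106.11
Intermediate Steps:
D = -2044/9 (D = ⅓ + (⅑)*(-2047) = ⅓ - 2047/9 = -2044/9 ≈ -227.11)
p = 1 (p = -1 + (3*2)/3 = -1 + (⅓)*6 = -1 + 2 = 1)
U = -17/9 (U = -⅓ + (⅑)*(-14) = -⅓ - 14/9 = -17/9 ≈ -1.8889)
A = 11 (A = (1 + 6) + 4 = 7 + 4 = 11)
y = 163/9 (y = -17/9 + 20 = 163/9 ≈ 18.111)
J(h, P) = 121 (J(h, P) = 11² = 121)
J(-26, y) + D = 121 - 2044/9 = -955/9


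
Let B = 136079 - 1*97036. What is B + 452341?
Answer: 491384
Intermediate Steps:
B = 39043 (B = 136079 - 97036 = 39043)
B + 452341 = 39043 + 452341 = 491384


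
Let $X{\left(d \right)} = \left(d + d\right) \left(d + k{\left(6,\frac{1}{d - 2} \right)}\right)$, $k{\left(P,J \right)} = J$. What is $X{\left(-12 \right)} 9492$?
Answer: $2749968$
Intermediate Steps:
$X{\left(d \right)} = 2 d \left(d + \frac{1}{-2 + d}\right)$ ($X{\left(d \right)} = \left(d + d\right) \left(d + \frac{1}{d - 2}\right) = 2 d \left(d + \frac{1}{-2 + d}\right)$)
$X{\left(-12 \right)} 9492 = 2 \left(-12\right) \frac{1}{-2 - 12} \left(1 - 12 \left(-2 - 12\right)\right) 9492 = 2 \left(-12\right) \frac{1}{-14} \left(1 - -168\right) 9492 = 2 \left(-12\right) \left(- \frac{1}{14}\right) \left(1 + 168\right) 9492 = 2 \left(-12\right) \left(- \frac{1}{14}\right) 169 \cdot 9492 = \frac{2028}{7} \cdot 9492 = 2749968$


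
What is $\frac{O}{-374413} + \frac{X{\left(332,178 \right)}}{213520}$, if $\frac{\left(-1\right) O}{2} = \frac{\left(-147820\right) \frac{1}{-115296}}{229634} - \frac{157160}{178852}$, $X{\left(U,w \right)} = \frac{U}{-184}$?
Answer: $- \frac{47058163106272061683}{3580123249608730181965920} \approx -1.3144 \cdot 10^{-5}$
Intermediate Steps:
$X{\left(U,w \right)} = - \frac{U}{184}$ ($X{\left(U,w \right)} = U \left(- \frac{1}{184}\right) = - \frac{U}{184}$)
$O = \frac{13687247119775}{7788263795016}$ ($O = - 2 \left(\frac{\left(-147820\right) \frac{1}{-115296}}{229634} - \frac{157160}{178852}\right) = - 2 \left(\left(-147820\right) \left(- \frac{1}{115296}\right) \frac{1}{229634} - \frac{39290}{44713}\right) = - 2 \left(\frac{36955}{28824} \cdot \frac{1}{229634} - \frac{39290}{44713}\right) = - 2 \left(\frac{1945}{348366864} - \frac{39290}{44713}\right) = \left(-2\right) \left(- \frac{13687247119775}{15576527590032}\right) = \frac{13687247119775}{7788263795016} \approx 1.7574$)
$\frac{O}{-374413} + \frac{X{\left(332,178 \right)}}{213520} = \frac{13687247119775}{7788263795016 \left(-374413\right)} + \frac{\left(- \frac{1}{184}\right) 332}{213520} = \frac{13687247119775}{7788263795016} \left(- \frac{1}{374413}\right) - \frac{83}{9821920} = - \frac{13687247119775}{2916027212283325608} - \frac{83}{9821920} = - \frac{47058163106272061683}{3580123249608730181965920}$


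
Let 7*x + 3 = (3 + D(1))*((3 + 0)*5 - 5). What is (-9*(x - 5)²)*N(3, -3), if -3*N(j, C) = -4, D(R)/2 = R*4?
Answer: -62208/49 ≈ -1269.6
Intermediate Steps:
D(R) = 8*R (D(R) = 2*(R*4) = 2*(4*R) = 8*R)
N(j, C) = 4/3 (N(j, C) = -⅓*(-4) = 4/3)
x = 107/7 (x = -3/7 + ((3 + 8*1)*((3 + 0)*5 - 5))/7 = -3/7 + ((3 + 8)*(3*5 - 5))/7 = -3/7 + (11*(15 - 5))/7 = -3/7 + (11*10)/7 = -3/7 + (⅐)*110 = -3/7 + 110/7 = 107/7 ≈ 15.286)
(-9*(x - 5)²)*N(3, -3) = -9*(107/7 - 5)²*(4/3) = -9*(72/7)²*(4/3) = -9*5184/49*(4/3) = -46656/49*4/3 = -62208/49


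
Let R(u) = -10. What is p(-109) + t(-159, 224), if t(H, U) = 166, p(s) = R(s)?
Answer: 156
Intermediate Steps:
p(s) = -10
p(-109) + t(-159, 224) = -10 + 166 = 156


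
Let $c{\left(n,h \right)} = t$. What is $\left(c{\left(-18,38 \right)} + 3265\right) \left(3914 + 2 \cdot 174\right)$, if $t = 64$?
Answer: $14188198$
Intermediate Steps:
$c{\left(n,h \right)} = 64$
$\left(c{\left(-18,38 \right)} + 3265\right) \left(3914 + 2 \cdot 174\right) = \left(64 + 3265\right) \left(3914 + 2 \cdot 174\right) = 3329 \left(3914 + 348\right) = 3329 \cdot 4262 = 14188198$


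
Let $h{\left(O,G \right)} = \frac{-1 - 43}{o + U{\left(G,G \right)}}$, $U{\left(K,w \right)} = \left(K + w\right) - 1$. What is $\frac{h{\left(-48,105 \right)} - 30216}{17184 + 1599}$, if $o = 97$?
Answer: $- \frac{4623070}{2873799} \approx -1.6087$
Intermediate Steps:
$U{\left(K,w \right)} = -1 + K + w$
$h{\left(O,G \right)} = - \frac{44}{96 + 2 G}$ ($h{\left(O,G \right)} = \frac{-1 - 43}{97 + \left(-1 + G + G\right)} = - \frac{44}{97 + \left(-1 + 2 G\right)} = - \frac{44}{96 + 2 G}$)
$\frac{h{\left(-48,105 \right)} - 30216}{17184 + 1599} = \frac{- \frac{22}{48 + 105} - 30216}{17184 + 1599} = \frac{- \frac{22}{153} - 30216}{18783} = \left(\left(-22\right) \frac{1}{153} - 30216\right) \frac{1}{18783} = \left(- \frac{22}{153} - 30216\right) \frac{1}{18783} = \left(- \frac{4623070}{153}\right) \frac{1}{18783} = - \frac{4623070}{2873799}$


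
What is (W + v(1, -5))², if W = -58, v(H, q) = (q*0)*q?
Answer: 3364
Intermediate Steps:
v(H, q) = 0 (v(H, q) = 0*q = 0)
(W + v(1, -5))² = (-58 + 0)² = (-58)² = 3364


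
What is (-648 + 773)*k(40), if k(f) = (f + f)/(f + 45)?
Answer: 2000/17 ≈ 117.65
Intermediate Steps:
k(f) = 2*f/(45 + f) (k(f) = (2*f)/(45 + f) = 2*f/(45 + f))
(-648 + 773)*k(40) = (-648 + 773)*(2*40/(45 + 40)) = 125*(2*40/85) = 125*(2*40*(1/85)) = 125*(16/17) = 2000/17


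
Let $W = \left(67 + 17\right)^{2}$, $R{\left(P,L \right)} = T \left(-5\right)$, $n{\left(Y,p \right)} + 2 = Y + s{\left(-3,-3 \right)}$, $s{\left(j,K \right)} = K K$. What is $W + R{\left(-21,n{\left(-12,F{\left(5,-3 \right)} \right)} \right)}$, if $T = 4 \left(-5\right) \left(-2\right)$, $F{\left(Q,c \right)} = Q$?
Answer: $6856$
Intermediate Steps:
$T = 40$ ($T = \left(-20\right) \left(-2\right) = 40$)
$s{\left(j,K \right)} = K^{2}$
$n{\left(Y,p \right)} = 7 + Y$ ($n{\left(Y,p \right)} = -2 + \left(Y + \left(-3\right)^{2}\right) = -2 + \left(Y + 9\right) = -2 + \left(9 + Y\right) = 7 + Y$)
$R{\left(P,L \right)} = -200$ ($R{\left(P,L \right)} = 40 \left(-5\right) = -200$)
$W = 7056$ ($W = 84^{2} = 7056$)
$W + R{\left(-21,n{\left(-12,F{\left(5,-3 \right)} \right)} \right)} = 7056 - 200 = 6856$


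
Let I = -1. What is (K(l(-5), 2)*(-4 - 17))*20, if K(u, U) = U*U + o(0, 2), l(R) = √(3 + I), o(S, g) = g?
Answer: -2520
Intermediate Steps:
l(R) = √2 (l(R) = √(3 - 1) = √2)
K(u, U) = 2 + U² (K(u, U) = U*U + 2 = U² + 2 = 2 + U²)
(K(l(-5), 2)*(-4 - 17))*20 = ((2 + 2²)*(-4 - 17))*20 = ((2 + 4)*(-21))*20 = (6*(-21))*20 = -126*20 = -2520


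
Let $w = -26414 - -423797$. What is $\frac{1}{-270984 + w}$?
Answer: $\frac{1}{126399} \approx 7.9115 \cdot 10^{-6}$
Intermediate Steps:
$w = 397383$ ($w = -26414 + 423797 = 397383$)
$\frac{1}{-270984 + w} = \frac{1}{-270984 + 397383} = \frac{1}{126399}$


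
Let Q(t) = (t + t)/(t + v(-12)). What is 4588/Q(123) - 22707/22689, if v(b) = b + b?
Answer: 190741299/103361 ≈ 1845.4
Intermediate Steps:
v(b) = 2*b
Q(t) = 2*t/(-24 + t) (Q(t) = (t + t)/(t + 2*(-12)) = (2*t)/(t - 24) = (2*t)/(-24 + t) = 2*t/(-24 + t))
4588/Q(123) - 22707/22689 = 4588/((2*123/(-24 + 123))) - 22707/22689 = 4588/((2*123/99)) - 22707*1/22689 = 4588/((2*123*(1/99))) - 2523/2521 = 4588/(82/33) - 2523/2521 = 4588*(33/82) - 2523/2521 = 75702/41 - 2523/2521 = 190741299/103361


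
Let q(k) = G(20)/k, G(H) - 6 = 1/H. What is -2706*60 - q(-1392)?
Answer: -4520102279/27840 ≈ -1.6236e+5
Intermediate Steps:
G(H) = 6 + 1/H
q(k) = 121/(20*k) (q(k) = (6 + 1/20)/k = 121/(20*k))
-2706*60 - q(-1392) = -2706*60 - 121/(20*(-1392)) = -162360 - 121*(-1)/(20*1392) = -162360 - 1*(-121/27840) = -162360 + 121/27840 = -4520102279/27840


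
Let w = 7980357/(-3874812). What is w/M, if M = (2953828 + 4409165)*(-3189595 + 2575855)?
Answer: 1253/2749275131841360 ≈ 4.5576e-13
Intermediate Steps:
M = -4518963323820 (M = 7362993*(-613740) = -4518963323820)
w = -2660119/1291604 (w = 7980357*(-1/3874812) = -2660119/1291604 ≈ -2.0595)
w/M = -2660119/1291604/(-4518963323820) = -2660119/1291604*(-1/4518963323820) = 1253/2749275131841360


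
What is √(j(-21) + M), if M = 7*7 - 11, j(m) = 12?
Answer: 5*√2 ≈ 7.0711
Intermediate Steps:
M = 38 (M = 49 - 11 = 38)
√(j(-21) + M) = √(12 + 38) = √50 = 5*√2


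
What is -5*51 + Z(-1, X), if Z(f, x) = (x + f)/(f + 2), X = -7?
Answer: -263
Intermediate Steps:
Z(f, x) = (f + x)/(2 + f)
-5*51 + Z(-1, X) = -5*51 + (-1 - 7)/(2 - 1) = -255 - 8/1 = -255 + 1*(-8) = -255 - 8 = -263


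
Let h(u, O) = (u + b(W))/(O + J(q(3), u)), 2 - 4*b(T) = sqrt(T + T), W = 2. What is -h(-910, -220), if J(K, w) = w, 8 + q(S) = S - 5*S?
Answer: -91/113 ≈ -0.80531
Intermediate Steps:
q(S) = -8 - 4*S (q(S) = -8 + (S - 5*S) = -8 - 4*S)
b(T) = 1/2 - sqrt(2)*sqrt(T)/4 (b(T) = 1/2 - sqrt(T + T)/4 = 1/2 - sqrt(2)*sqrt(T)/4)
h(u, O) = u/(O + u) (h(u, O) = (u + (1/2 - sqrt(2)*sqrt(2)/4))/(O + u) = (u + (1/2 - 1/2))/(O + u) = (u + 0)/(O + u) = u/(O + u))
-h(-910, -220) = -(-910)/(-220 - 910) = -(-910)/(-1130) = -(-910)*(-1)/1130 = -1*91/113 = -91/113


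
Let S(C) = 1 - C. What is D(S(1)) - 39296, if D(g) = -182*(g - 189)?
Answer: -4898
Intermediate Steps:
D(g) = 34398 - 182*g (D(g) = -182*(-189 + g) = 34398 - 182*g)
D(S(1)) - 39296 = (34398 - 182*(1 - 1*1)) - 39296 = (34398 - 182*(1 - 1)) - 39296 = (34398 - 182*0) - 39296 = (34398 + 0) - 39296 = 34398 - 39296 = -4898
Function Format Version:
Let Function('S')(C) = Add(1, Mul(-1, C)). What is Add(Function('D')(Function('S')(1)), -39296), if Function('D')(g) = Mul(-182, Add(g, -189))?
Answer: -4898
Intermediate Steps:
Function('D')(g) = Add(34398, Mul(-182, g)) (Function('D')(g) = Mul(-182, Add(-189, g)) = Add(34398, Mul(-182, g)))
Add(Function('D')(Function('S')(1)), -39296) = Add(Add(34398, Mul(-182, Add(1, Mul(-1, 1)))), -39296) = Add(Add(34398, Mul(-182, Add(1, -1))), -39296) = Add(Add(34398, Mul(-182, 0)), -39296) = Add(Add(34398, 0), -39296) = Add(34398, -39296) = -4898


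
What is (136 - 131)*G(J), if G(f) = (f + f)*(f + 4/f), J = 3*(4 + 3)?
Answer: 4450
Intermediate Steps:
J = 21 (J = 3*7 = 21)
G(f) = 2*f*(f + 4/f) (G(f) = (2*f)*(f + 4/f) = 2*f*(f + 4/f))
(136 - 131)*G(J) = (136 - 131)*(8 + 2*21**2) = 5*(8 + 2*441) = 5*(8 + 882) = 5*890 = 4450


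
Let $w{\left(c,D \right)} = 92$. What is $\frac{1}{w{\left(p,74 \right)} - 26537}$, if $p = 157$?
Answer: $- \frac{1}{26445} \approx -3.7814 \cdot 10^{-5}$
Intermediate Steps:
$\frac{1}{w{\left(p,74 \right)} - 26537} = \frac{1}{92 - 26537} = \frac{1}{-26445} = - \frac{1}{26445}$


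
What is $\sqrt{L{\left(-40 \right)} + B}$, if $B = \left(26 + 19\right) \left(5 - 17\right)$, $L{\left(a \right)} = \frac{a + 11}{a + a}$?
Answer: $\frac{i \sqrt{215855}}{20} \approx 23.23 i$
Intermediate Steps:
$L{\left(a \right)} = \frac{11 + a}{2 a}$
$B = -540$ ($B = 45 \left(5 - 17\right) = 45 \left(-12\right) = -540$)
$\sqrt{L{\left(-40 \right)} + B} = \sqrt{\frac{11 - 40}{2 \left(-40\right)} - 540} = \sqrt{\frac{1}{2} \left(- \frac{1}{40}\right) \left(-29\right) - 540} = \sqrt{\frac{29}{80} - 540} = \sqrt{- \frac{43171}{80}} = \frac{i \sqrt{215855}}{20}$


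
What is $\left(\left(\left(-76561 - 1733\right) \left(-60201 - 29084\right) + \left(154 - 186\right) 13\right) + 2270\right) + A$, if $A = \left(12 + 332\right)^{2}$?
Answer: $6990599980$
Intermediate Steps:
$A = 118336$ ($A = 344^{2} = 118336$)
$\left(\left(\left(-76561 - 1733\right) \left(-60201 - 29084\right) + \left(154 - 186\right) 13\right) + 2270\right) + A = \left(\left(\left(-76561 - 1733\right) \left(-60201 - 29084\right) + \left(154 - 186\right) 13\right) + 2270\right) + 118336 = \left(\left(\left(-78294\right) \left(-89285\right) - 416\right) + 2270\right) + 118336 = \left(\left(6990479790 - 416\right) + 2270\right) + 118336 = \left(6990479374 + 2270\right) + 118336 = 6990481644 + 118336 = 6990599980$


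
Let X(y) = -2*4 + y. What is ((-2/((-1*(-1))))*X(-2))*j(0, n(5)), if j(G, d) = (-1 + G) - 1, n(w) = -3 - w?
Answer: -40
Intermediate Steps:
j(G, d) = -2 + G
X(y) = -8 + y
((-2/((-1*(-1))))*X(-2))*j(0, n(5)) = ((-2/((-1*(-1))))*(-8 - 2))*(-2 + 0) = (-2/1*(-10))*(-2) = (-2*1*(-10))*(-2) = -2*(-10)*(-2) = 20*(-2) = -40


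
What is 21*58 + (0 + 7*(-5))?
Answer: 1183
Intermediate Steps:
21*58 + (0 + 7*(-5)) = 1218 + (0 - 35) = 1218 - 35 = 1183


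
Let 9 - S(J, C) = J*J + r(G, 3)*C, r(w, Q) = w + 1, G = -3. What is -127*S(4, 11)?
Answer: -1905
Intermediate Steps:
r(w, Q) = 1 + w
S(J, C) = 9 - J² + 2*C (S(J, C) = 9 - (J*J + (1 - 3)*C) = 9 - (J² - 2*C) = 9 + (-J² + 2*C) = 9 - J² + 2*C)
-127*S(4, 11) = -127*(9 - 1*4² + 2*11) = -127*(9 - 1*16 + 22) = -127*(9 - 16 + 22) = -127*15 = -1905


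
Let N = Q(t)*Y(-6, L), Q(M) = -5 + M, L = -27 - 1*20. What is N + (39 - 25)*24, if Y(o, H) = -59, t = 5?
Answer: 336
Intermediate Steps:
L = -47 (L = -27 - 20 = -47)
N = 0 (N = (-5 + 5)*(-59) = 0*(-59) = 0)
N + (39 - 25)*24 = 0 + (39 - 25)*24 = 0 + 14*24 = 0 + 336 = 336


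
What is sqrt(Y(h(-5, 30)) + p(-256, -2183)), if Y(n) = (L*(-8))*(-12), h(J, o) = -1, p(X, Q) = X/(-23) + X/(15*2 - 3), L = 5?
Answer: 4*sqrt(1289886)/207 ≈ 21.947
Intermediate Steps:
p(X, Q) = -4*X/621 (p(X, Q) = X*(-1/23) + X/(30 - 3) = -X/23 + X/27 = -4*X/621)
Y(n) = 480 (Y(n) = (5*(-8))*(-12) = -40*(-12) = 480)
sqrt(Y(h(-5, 30)) + p(-256, -2183)) = sqrt(480 - 4/621*(-256)) = sqrt(480 + 1024/621) = sqrt(299104/621) = 4*sqrt(1289886)/207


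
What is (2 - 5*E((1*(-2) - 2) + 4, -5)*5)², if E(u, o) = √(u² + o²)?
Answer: 15129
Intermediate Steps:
E(u, o) = √(o² + u²)
(2 - 5*E((1*(-2) - 2) + 4, -5)*5)² = (2 - 5*√((-5)² + ((1*(-2) - 2) + 4)²)*5)² = (2 - 5*√(25 + ((-2 - 2) + 4)²)*5)² = (2 - 5*√(25 + (-4 + 4)²)*5)² = (2 - 5*√(25 + 0²)*5)² = (2 - 5*√(25 + 0)*5)² = (2 - 5*√25*5)² = (2 - 5*5*5)² = (2 - 25*5)² = (2 - 125)² = (-123)² = 15129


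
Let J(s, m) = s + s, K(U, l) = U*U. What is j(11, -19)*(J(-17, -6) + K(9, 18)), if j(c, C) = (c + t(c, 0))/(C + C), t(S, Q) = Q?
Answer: -517/38 ≈ -13.605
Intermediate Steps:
K(U, l) = U**2
j(c, C) = c/(2*C) (j(c, C) = (c + 0)/(C + C) = c/((2*C)) = c*(1/(2*C)) = c/(2*C))
J(s, m) = 2*s
j(11, -19)*(J(-17, -6) + K(9, 18)) = ((1/2)*11/(-19))*(2*(-17) + 9**2) = ((1/2)*11*(-1/19))*(-34 + 81) = -11/38*47 = -517/38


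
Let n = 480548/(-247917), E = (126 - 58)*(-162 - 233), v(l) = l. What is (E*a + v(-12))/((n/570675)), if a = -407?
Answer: -386665215813742950/120137 ≈ -3.2185e+12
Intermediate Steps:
E = -26860 (E = 68*(-395) = -26860)
n = -480548/247917 (n = 480548*(-1/247917) = -480548/247917 ≈ -1.9383)
(E*a + v(-12))/((n/570675)) = (-26860*(-407) - 12)/((-480548/247917/570675)) = (10932020 - 12)/((-480548/247917*1/570675)) = 10932008/(-480548/141480033975) = 10932008*(-141480033975/480548) = -386665215813742950/120137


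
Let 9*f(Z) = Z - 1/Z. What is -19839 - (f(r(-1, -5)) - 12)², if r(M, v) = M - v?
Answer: -2876137/144 ≈ -19973.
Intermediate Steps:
f(Z) = -1/(9*Z) + Z/9 (f(Z) = (Z - 1/Z)/9 = -1/(9*Z) + Z/9)
-19839 - (f(r(-1, -5)) - 12)² = -19839 - ((-1 + (-1 - 1*(-5))²)/(9*(-1 - 1*(-5))) - 12)² = -19839 - ((-1 + (-1 + 5)²)/(9*(-1 + 5)) - 12)² = -19839 - ((⅑)*(-1 + 4²)/4 - 12)² = -19839 - ((⅑)*(¼)*(-1 + 16) - 12)² = -19839 - ((⅑)*(¼)*15 - 12)² = -19839 - (5/12 - 12)² = -19839 - (-139/12)² = -19839 - 1*19321/144 = -19839 - 19321/144 = -2876137/144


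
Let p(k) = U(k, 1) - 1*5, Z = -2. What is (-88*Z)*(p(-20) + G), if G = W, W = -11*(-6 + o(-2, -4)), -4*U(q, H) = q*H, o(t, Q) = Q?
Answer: 19360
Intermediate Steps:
U(q, H) = -H*q/4 (U(q, H) = -q*H/4 = -H*q/4)
W = 110 (W = -11*(-6 - 4) = -11*(-10) = 110)
p(k) = -5 - k/4 (p(k) = -1/4*1*k - 1*5 = -k/4 - 5 = -5 - k/4)
G = 110
(-88*Z)*(p(-20) + G) = (-88*(-2))*((-5 - 1/4*(-20)) + 110) = 176*((-5 + 5) + 110) = 176*(0 + 110) = 176*110 = 19360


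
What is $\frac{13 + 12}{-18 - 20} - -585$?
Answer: $\frac{22205}{38} \approx 584.34$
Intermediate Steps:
$\frac{13 + 12}{-18 - 20} - -585 = \frac{25}{-38} + 585 = 25 \left(- \frac{1}{38}\right) + 585 = - \frac{25}{38} + 585 = \frac{22205}{38}$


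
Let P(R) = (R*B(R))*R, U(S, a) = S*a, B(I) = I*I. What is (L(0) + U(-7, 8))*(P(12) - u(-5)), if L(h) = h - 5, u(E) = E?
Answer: -1265201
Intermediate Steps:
B(I) = I²
P(R) = R⁴ (P(R) = (R*R²)*R = R³*R = R⁴)
L(h) = -5 + h
(L(0) + U(-7, 8))*(P(12) - u(-5)) = ((-5 + 0) - 7*8)*(12⁴ - 1*(-5)) = (-5 - 56)*(20736 + 5) = -61*20741 = -1265201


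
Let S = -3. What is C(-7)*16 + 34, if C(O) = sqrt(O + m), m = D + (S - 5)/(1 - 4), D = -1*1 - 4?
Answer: 34 + 32*I*sqrt(21)/3 ≈ 34.0 + 48.881*I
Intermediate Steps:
D = -5 (D = -1 - 4 = -5)
m = -7/3 (m = -5 + (-3 - 5)/(1 - 4) = -5 - 8/(-3) = -5 - 8*(-1/3) = -5 + 8/3 = -7/3 ≈ -2.3333)
C(O) = sqrt(-7/3 + O) (C(O) = sqrt(O - 7/3) = sqrt(-7/3 + O))
C(-7)*16 + 34 = (sqrt(-21 + 9*(-7))/3)*16 + 34 = (sqrt(-21 - 63)/3)*16 + 34 = (sqrt(-84)/3)*16 + 34 = ((2*I*sqrt(21))/3)*16 + 34 = (2*I*sqrt(21)/3)*16 + 34 = 32*I*sqrt(21)/3 + 34 = 34 + 32*I*sqrt(21)/3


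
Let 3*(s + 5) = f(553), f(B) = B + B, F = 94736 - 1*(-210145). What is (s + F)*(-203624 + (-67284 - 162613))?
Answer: -132329973138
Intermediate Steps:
F = 304881 (F = 94736 + 210145 = 304881)
f(B) = 2*B
s = 1091/3 (s = -5 + (2*553)/3 = -5 + (1/3)*1106 = -5 + 1106/3 = 1091/3 ≈ 363.67)
(s + F)*(-203624 + (-67284 - 162613)) = (1091/3 + 304881)*(-203624 + (-67284 - 162613)) = 915734*(-203624 - 229897)/3 = (915734/3)*(-433521) = -132329973138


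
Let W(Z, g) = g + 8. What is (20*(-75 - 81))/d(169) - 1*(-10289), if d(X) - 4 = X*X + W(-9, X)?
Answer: 147861659/14371 ≈ 10289.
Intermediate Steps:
W(Z, g) = 8 + g
d(X) = 12 + X + X² (d(X) = 4 + (X*X + (8 + X)) = 4 + (X² + (8 + X)) = 4 + (8 + X + X²) = 12 + X + X²)
(20*(-75 - 81))/d(169) - 1*(-10289) = (20*(-75 - 81))/(12 + 169 + 169²) - 1*(-10289) = (20*(-156))/(12 + 169 + 28561) + 10289 = -3120/28742 + 10289 = -3120*1/28742 + 10289 = -1560/14371 + 10289 = 147861659/14371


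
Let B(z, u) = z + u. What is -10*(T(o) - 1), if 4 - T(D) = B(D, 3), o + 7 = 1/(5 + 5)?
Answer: -69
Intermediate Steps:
o = -69/10 (o = -7 + 1/(5 + 5) = -7 + 1/10 = -69/10 ≈ -6.9000)
B(z, u) = u + z
T(D) = 1 - D (T(D) = 4 - (3 + D) = 4 + (-3 - D) = 1 - D)
-10*(T(o) - 1) = -10*((1 - 1*(-69/10)) - 1) = -10*((1 + 69/10) - 1) = -10*(79/10 - 1) = -10*69/10 = -69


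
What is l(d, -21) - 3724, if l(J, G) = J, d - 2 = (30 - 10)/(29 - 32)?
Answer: -11186/3 ≈ -3728.7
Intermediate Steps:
d = -14/3 (d = 2 + (30 - 10)/(29 - 32) = 2 + 20/(-3) = 2 + 20*(-1/3) = 2 - 20/3 = -14/3 ≈ -4.6667)
l(d, -21) - 3724 = -14/3 - 3724 = -11186/3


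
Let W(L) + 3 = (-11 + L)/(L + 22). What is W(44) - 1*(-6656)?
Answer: 13307/2 ≈ 6653.5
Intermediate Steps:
W(L) = -3 + (-11 + L)/(22 + L) (W(L) = -3 + (-11 + L)/(L + 22) = -3 + (-11 + L)/(22 + L))
W(44) - 1*(-6656) = (-77 - 2*44)/(22 + 44) - 1*(-6656) = (-77 - 88)/66 + 6656 = (1/66)*(-165) + 6656 = -5/2 + 6656 = 13307/2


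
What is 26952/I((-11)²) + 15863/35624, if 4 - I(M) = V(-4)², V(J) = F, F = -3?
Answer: -960058733/178120 ≈ -5390.0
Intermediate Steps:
V(J) = -3
I(M) = -5 (I(M) = 4 - 1*(-3)² = 4 - 1*9 = 4 - 9 = -5)
26952/I((-11)²) + 15863/35624 = 26952/(-5) + 15863/35624 = 26952*(-⅕) + 15863*(1/35624) = -26952/5 + 15863/35624 = -960058733/178120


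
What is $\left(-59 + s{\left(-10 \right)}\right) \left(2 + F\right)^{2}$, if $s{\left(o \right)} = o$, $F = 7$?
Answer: $-5589$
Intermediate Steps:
$\left(-59 + s{\left(-10 \right)}\right) \left(2 + F\right)^{2} = \left(-59 - 10\right) \left(2 + 7\right)^{2} = - 69 \cdot 9^{2} = \left(-69\right) 81 = -5589$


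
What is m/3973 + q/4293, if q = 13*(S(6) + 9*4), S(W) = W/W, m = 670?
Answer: 4787323/17056089 ≈ 0.28068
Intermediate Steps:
S(W) = 1
q = 481 (q = 13*(1 + 9*4) = 13*(1 + 36) = 13*37 = 481)
m/3973 + q/4293 = 670/3973 + 481/4293 = 4787323/17056089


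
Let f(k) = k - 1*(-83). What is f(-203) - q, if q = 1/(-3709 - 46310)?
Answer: -6002279/50019 ≈ -120.00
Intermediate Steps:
q = -1/50019 (q = 1/(-50019) = -1/50019 ≈ -1.9992e-5)
f(k) = 83 + k (f(k) = k + 83 = 83 + k)
f(-203) - q = (83 - 203) - 1*(-1/50019) = -120 + 1/50019 = -6002279/50019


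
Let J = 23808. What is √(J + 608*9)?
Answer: 4*√1830 ≈ 171.11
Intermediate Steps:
√(J + 608*9) = √(23808 + 608*9) = √(23808 + 5472) = √29280 = 4*√1830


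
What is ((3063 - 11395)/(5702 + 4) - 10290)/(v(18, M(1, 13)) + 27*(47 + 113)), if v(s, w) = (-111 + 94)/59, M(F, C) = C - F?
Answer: -1732330624/727124139 ≈ -2.3824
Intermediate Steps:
v(s, w) = -17/59 (v(s, w) = -17*1/59 = -17/59)
((3063 - 11395)/(5702 + 4) - 10290)/(v(18, M(1, 13)) + 27*(47 + 113)) = ((3063 - 11395)/(5702 + 4) - 10290)/(-17/59 + 27*(47 + 113)) = (-8332/5706 - 10290)/(-17/59 + 27*160) = (-8332*1/5706 - 10290)/(-17/59 + 4320) = (-4166/2853 - 10290)/(254863/59) = -29361536/2853*59/254863 = -1732330624/727124139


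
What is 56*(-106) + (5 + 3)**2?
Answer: -5872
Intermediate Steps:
56*(-106) + (5 + 3)**2 = -5936 + 8**2 = -5936 + 64 = -5872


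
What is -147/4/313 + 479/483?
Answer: 528707/604716 ≈ 0.87431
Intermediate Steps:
-147/4/313 + 479/483 = -147*¼*(1/313) + 479*(1/483) = -147/4*1/313 + 479/483 = -147/1252 + 479/483 = 528707/604716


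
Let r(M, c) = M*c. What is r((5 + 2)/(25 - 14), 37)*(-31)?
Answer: -8029/11 ≈ -729.91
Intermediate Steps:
r((5 + 2)/(25 - 14), 37)*(-31) = (((5 + 2)/(25 - 14))*37)*(-31) = ((7/11)*37)*(-31) = (259/11)*(-31) = -8029/11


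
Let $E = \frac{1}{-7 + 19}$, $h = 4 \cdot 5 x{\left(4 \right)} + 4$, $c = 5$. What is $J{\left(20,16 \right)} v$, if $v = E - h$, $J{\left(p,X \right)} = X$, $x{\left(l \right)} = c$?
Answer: $- \frac{4988}{3} \approx -1662.7$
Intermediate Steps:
$x{\left(l \right)} = 5$
$h = 104$ ($h = 4 \cdot 5 \cdot 5 + 4 = 20 \cdot 5 + 4 = 100 + 4 = 104$)
$E = \frac{1}{12} \approx 0.083333$
$v = - \frac{1247}{12}$ ($v = \frac{1}{12} - 104 = - \frac{1247}{12} \approx -103.92$)
$J{\left(20,16 \right)} v = 16 \left(- \frac{1247}{12}\right) = - \frac{4988}{3}$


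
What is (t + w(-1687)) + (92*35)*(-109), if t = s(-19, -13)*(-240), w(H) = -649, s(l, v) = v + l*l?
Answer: -435149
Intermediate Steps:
s(l, v) = v + l²
t = -83520 (t = (-13 + (-19)²)*(-240) = (-13 + 361)*(-240) = 348*(-240) = -83520)
(t + w(-1687)) + (92*35)*(-109) = (-83520 - 649) + (92*35)*(-109) = -84169 + 3220*(-109) = -84169 - 350980 = -435149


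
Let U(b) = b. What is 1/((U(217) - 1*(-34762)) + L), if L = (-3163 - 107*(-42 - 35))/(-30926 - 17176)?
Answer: 8017/280425797 ≈ 2.8589e-5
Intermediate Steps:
L = -846/8017 (L = (-3163 - 107*(-77))/(-48102) = (-3163 + 8239)*(-1/48102) = 5076*(-1/48102) = -846/8017 ≈ -0.10553)
1/((U(217) - 1*(-34762)) + L) = 1/((217 - 1*(-34762)) - 846/8017) = 1/((217 + 34762) - 846/8017) = 1/(34979 - 846/8017) = 1/(280425797/8017) = 8017/280425797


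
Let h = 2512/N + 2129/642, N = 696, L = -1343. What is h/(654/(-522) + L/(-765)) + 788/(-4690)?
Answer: 4480047679/329200480 ≈ 13.609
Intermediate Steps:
h = 42979/6206 (h = 2512/696 + 2129/642 = 2512*(1/696) + 2129*(1/642) = 314/87 + 2129/642 = 42979/6206 ≈ 6.9254)
h/(654/(-522) + L/(-765)) + 788/(-4690) = 42979/(6206*(654/(-522) - 1343/(-765))) + 788/(-4690) = 42979/(6206*(654*(-1/522) - 1343*(-1/765))) + 788*(-1/4690) = 42979/(6206*(-109/87 + 79/45)) - 394/2345 = 42979/(6206*(656/1305)) - 394/2345 = (42979/6206)*(1305/656) - 394/2345 = 1934055/140384 - 394/2345 = 4480047679/329200480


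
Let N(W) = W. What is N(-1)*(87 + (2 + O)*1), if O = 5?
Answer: -94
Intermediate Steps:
N(-1)*(87 + (2 + O)*1) = -(87 + (2 + 5)*1) = -(87 + 7*1) = -(87 + 7) = -1*94 = -94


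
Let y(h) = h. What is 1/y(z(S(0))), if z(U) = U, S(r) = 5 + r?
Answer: ⅕ ≈ 0.20000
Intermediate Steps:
1/y(z(S(0))) = 1/(5 + 0) = 1/5 = ⅕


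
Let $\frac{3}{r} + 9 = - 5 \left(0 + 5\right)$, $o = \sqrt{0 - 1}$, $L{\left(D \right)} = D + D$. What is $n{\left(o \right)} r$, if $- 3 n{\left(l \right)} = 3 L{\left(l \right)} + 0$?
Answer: $\frac{3 i}{17} \approx 0.17647 i$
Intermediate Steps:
$L{\left(D \right)} = 2 D$
$o = i$ ($o = \sqrt{-1} = i \approx 1.0 i$)
$n{\left(l \right)} = - 2 l$ ($n{\left(l \right)} = - \frac{3 \cdot 2 l + 0}{3} = - \frac{6 l + 0}{3} = - \frac{6 l}{3} = - 2 l$)
$r = - \frac{3}{34}$ ($r = \frac{3}{-9 - 5 \left(0 + 5\right)} = \frac{3}{-9 - 25} = \frac{3}{-34} = 3 \left(- \frac{1}{34}\right) = - \frac{3}{34} \approx -0.088235$)
$n{\left(o \right)} r = - 2 i \left(- \frac{3}{34}\right) = \frac{3 i}{17}$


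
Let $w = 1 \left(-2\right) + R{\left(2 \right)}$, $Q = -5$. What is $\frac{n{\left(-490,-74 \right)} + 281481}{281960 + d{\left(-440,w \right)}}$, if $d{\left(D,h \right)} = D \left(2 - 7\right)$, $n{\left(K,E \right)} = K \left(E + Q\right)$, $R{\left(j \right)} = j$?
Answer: $\frac{320191}{284160} \approx 1.1268$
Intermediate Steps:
$w = 0$ ($w = 1 \left(-2\right) + 2 = -2 + 2 = 0$)
$n{\left(K,E \right)} = K \left(-5 + E\right)$ ($n{\left(K,E \right)} = K \left(E - 5\right) = K \left(-5 + E\right)$)
$d{\left(D,h \right)} = - 5 D$ ($d{\left(D,h \right)} = D \left(-5\right) = - 5 D$)
$\frac{n{\left(-490,-74 \right)} + 281481}{281960 + d{\left(-440,w \right)}} = \frac{- 490 \left(-5 - 74\right) + 281481}{281960 - -2200} = \frac{\left(-490\right) \left(-79\right) + 281481}{281960 + 2200} = \frac{38710 + 281481}{284160} = 320191 \cdot \frac{1}{284160} = \frac{320191}{284160}$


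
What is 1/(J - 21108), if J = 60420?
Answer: 1/39312 ≈ 2.5438e-5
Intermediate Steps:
1/(J - 21108) = 1/(60420 - 21108) = 1/39312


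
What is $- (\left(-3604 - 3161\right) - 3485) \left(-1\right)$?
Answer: $-10250$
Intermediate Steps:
$- (\left(-3604 - 3161\right) - 3485) \left(-1\right) = - (-6765 - 3485) \left(-1\right) = \left(-1\right) \left(-10250\right) \left(-1\right) = 10250 \left(-1\right) = -10250$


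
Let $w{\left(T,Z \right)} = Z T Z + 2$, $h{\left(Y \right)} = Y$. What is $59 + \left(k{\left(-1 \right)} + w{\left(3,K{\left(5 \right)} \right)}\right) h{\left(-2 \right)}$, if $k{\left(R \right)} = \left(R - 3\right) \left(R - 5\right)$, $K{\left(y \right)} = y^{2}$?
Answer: $-3743$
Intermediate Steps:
$k{\left(R \right)} = \left(-5 + R\right) \left(-3 + R\right)$ ($k{\left(R \right)} = \left(-3 + R\right) \left(-5 + R\right) = \left(-5 + R\right) \left(-3 + R\right)$)
$w{\left(T,Z \right)} = 2 + T Z^{2}$ ($w{\left(T,Z \right)} = T Z Z + 2 = T Z^{2} + 2 = 2 + T Z^{2}$)
$59 + \left(k{\left(-1 \right)} + w{\left(3,K{\left(5 \right)} \right)}\right) h{\left(-2 \right)} = 59 + \left(\left(15 + \left(-1\right)^{2} - -8\right) + \left(2 + 3 \left(5^{2}\right)^{2}\right)\right) \left(-2\right) = 59 + \left(\left(15 + 1 + 8\right) + \left(2 + 3 \cdot 25^{2}\right)\right) \left(-2\right) = 59 + \left(24 + \left(2 + 3 \cdot 625\right)\right) \left(-2\right) = 59 + \left(24 + \left(2 + 1875\right)\right) \left(-2\right) = 59 + \left(24 + 1877\right) \left(-2\right) = 59 + 1901 \left(-2\right) = 59 - 3802 = -3743$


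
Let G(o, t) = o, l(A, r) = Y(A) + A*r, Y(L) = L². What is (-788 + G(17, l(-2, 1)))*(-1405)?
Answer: 1083255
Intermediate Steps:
l(A, r) = A² + A*r
(-788 + G(17, l(-2, 1)))*(-1405) = (-788 + 17)*(-1405) = -771*(-1405) = 1083255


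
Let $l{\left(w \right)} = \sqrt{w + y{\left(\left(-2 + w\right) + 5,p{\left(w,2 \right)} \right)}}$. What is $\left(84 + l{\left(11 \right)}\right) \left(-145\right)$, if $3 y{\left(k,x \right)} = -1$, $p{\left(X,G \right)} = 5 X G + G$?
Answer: $-12180 - \frac{580 \sqrt{6}}{3} \approx -12654.0$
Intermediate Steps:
$p{\left(X,G \right)} = G + 5 G X$ ($p{\left(X,G \right)} = 5 G X + G = G + 5 G X$)
$y{\left(k,x \right)} = - \frac{1}{3}$ ($y{\left(k,x \right)} = \frac{1}{3} \left(-1\right) = - \frac{1}{3}$)
$l{\left(w \right)} = \sqrt{- \frac{1}{3} + w}$ ($l{\left(w \right)} = \sqrt{w - \frac{1}{3}} = \sqrt{- \frac{1}{3} + w}$)
$\left(84 + l{\left(11 \right)}\right) \left(-145\right) = \left(84 + \frac{\sqrt{-3 + 9 \cdot 11}}{3}\right) \left(-145\right) = \left(84 + \frac{\sqrt{-3 + 99}}{3}\right) \left(-145\right) = \left(84 + \frac{\sqrt{96}}{3}\right) \left(-145\right) = \left(84 + \frac{4 \sqrt{6}}{3}\right) \left(-145\right) = -12180 - \frac{580 \sqrt{6}}{3}$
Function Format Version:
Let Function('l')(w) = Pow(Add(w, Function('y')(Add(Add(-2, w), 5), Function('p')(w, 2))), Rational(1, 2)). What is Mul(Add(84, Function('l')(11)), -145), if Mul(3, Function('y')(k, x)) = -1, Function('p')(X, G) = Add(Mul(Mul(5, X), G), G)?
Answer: Add(-12180, Mul(Rational(-580, 3), Pow(6, Rational(1, 2)))) ≈ -12654.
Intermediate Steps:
Function('p')(X, G) = Add(G, Mul(5, G, X)) (Function('p')(X, G) = Add(Mul(5, G, X), G) = Add(G, Mul(5, G, X)))
Function('y')(k, x) = Rational(-1, 3) (Function('y')(k, x) = Mul(Rational(1, 3), -1) = Rational(-1, 3))
Function('l')(w) = Pow(Add(Rational(-1, 3), w), Rational(1, 2)) (Function('l')(w) = Pow(Add(w, Rational(-1, 3)), Rational(1, 2)) = Pow(Add(Rational(-1, 3), w), Rational(1, 2)))
Mul(Add(84, Function('l')(11)), -145) = Mul(Add(84, Mul(Rational(1, 3), Pow(Add(-3, Mul(9, 11)), Rational(1, 2)))), -145) = Mul(Add(84, Mul(Rational(1, 3), Pow(Add(-3, 99), Rational(1, 2)))), -145) = Mul(Add(84, Mul(Rational(1, 3), Pow(96, Rational(1, 2)))), -145) = Mul(Add(84, Mul(Rational(1, 3), Mul(4, Pow(6, Rational(1, 2))))), -145) = Mul(Add(84, Mul(Rational(4, 3), Pow(6, Rational(1, 2)))), -145) = Add(-12180, Mul(Rational(-580, 3), Pow(6, Rational(1, 2))))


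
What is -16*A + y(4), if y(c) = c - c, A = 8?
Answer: -128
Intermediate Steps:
y(c) = 0
-16*A + y(4) = -16*8 + 0 = -128 + 0 = -128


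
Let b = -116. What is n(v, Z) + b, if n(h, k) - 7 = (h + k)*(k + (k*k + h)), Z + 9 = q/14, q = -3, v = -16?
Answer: -4428843/2744 ≈ -1614.0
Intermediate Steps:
Z = -129/14 (Z = -9 - 3/14 = -129/14 ≈ -9.2143)
n(h, k) = 7 + (h + k)*(h + k + k²) (n(h, k) = 7 + (h + k)*(k + (k*k + h)) = 7 + (h + k)*(k + (k² + h)) = 7 + (h + k)*(k + (h + k²)) = 7 + (h + k)*(h + k + k²))
n(v, Z) + b = (7 + (-16)² + (-129/14)² + (-129/14)³ - 16*(-129/14)² + 2*(-16)*(-129/14)) - 116 = (7 + 256 + 16641/196 - 2146689/2744 - 16*16641/196 + 2064/7) - 116 = (7 + 256 + 16641/196 - 2146689/2744 - 66564/49 + 2064/7) - 116 = -4110539/2744 - 116 = -4428843/2744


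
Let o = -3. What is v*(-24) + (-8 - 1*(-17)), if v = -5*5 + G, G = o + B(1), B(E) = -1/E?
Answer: 705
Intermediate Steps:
G = -4 (G = -3 - 1/1 = -3 - 1*1 = -3 - 1 = -4)
v = -29 (v = -5*5 - 4 = -25 - 4 = -29)
v*(-24) + (-8 - 1*(-17)) = -29*(-24) + (-8 - 1*(-17)) = 696 + (-8 + 17) = 696 + 9 = 705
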